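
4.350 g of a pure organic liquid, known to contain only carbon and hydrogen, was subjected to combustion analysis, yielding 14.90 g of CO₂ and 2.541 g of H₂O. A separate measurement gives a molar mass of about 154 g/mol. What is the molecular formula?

C12H10

mol C = 14.90 g CO₂ ÷ 44.009 g/mol = 0.33857 mol
mol H = 2 × 2.541 g H₂O ÷ 18.015 g/mol = 0.28210 mol
Divide by the smallest (0.28210 mol): C 1.200, H 1.000
Multiplying each by 5 gives whole numbers: C 6.00, H 5.00
Empirical formula: C6H5
Empirical-formula mass = 77.11 g/mol; 154 ÷ 77.11 ≈ 2, so the molecular formula is C12H10.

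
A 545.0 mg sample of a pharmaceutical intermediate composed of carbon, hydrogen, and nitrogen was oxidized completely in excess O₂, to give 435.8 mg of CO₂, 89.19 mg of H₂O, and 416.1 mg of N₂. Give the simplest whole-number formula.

CHN3

mol C = 0.4358 g CO₂ ÷ 44.009 g/mol = 0.0099025 mol
mol H = 2 × 0.08919 g H₂O ÷ 18.015 g/mol = 0.0099017 mol
mol N = 2 × 0.4161 g N₂ ÷ 28.014 g/mol = 0.029707 mol
Divide by the smallest (0.0099017 mol): C 1.000, H 1.000, N 3.000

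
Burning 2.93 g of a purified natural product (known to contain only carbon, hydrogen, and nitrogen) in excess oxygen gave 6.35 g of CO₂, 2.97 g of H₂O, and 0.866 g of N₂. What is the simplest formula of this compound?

C7H16N3

mol C = 6.35 g CO₂ ÷ 44.009 g/mol = 0.1443 mol
mol H = 2 × 2.97 g H₂O ÷ 18.015 g/mol = 0.3297 mol
mol N = 2 × 0.866 g N₂ ÷ 28.014 g/mol = 0.06183 mol
Divide by the smallest (0.06183 mol): C 2.334, H 5.333, N 1.000
Multiplying each by 3 gives whole numbers: C 7.00, H 16.00, N 3.00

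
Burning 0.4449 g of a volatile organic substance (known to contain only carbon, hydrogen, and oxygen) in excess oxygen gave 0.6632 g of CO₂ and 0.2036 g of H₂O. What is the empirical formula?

C2H3O2

mol C = 0.6632 g CO₂ ÷ 44.009 g/mol = 0.015070 mol
mol H = 2 × 0.2036 g H₂O ÷ 18.015 g/mol = 0.022603 mol
mass O = 0.4449 − (0.18100 + 0.022784) = 0.24111 g → mol O = 0.24111 ÷ 15.999 = 0.015071 mol
Divide by the smallest (0.015070 mol): C 1.000, H 1.500, O 1.000
Multiplying each by 2 gives whole numbers: C 2.00, H 3.00, O 2.00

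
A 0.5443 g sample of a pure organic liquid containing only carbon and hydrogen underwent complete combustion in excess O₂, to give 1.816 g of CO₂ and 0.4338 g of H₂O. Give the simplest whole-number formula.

C6H7

mol C = 1.816 g CO₂ ÷ 44.009 g/mol = 0.041264 mol
mol H = 2 × 0.4338 g H₂O ÷ 18.015 g/mol = 0.048160 mol
Divide by the smallest (0.041264 mol): C 1.000, H 1.167
Multiplying each by 6 gives whole numbers: C 6.00, H 7.00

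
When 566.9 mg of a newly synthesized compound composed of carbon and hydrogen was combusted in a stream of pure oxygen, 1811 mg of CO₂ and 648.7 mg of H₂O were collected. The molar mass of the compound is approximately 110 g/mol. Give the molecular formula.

C8H14

mol C = 1.811 g CO₂ ÷ 44.009 g/mol = 0.041151 mol
mol H = 2 × 0.6487 g H₂O ÷ 18.015 g/mol = 0.072018 mol
Divide by the smallest (0.041151 mol): C 1.000, H 1.750
Multiplying each by 4 gives whole numbers: C 4.00, H 7.00
Empirical formula: C4H7
Empirical-formula mass = 55.10 g/mol; 110 ÷ 55.10 ≈ 2, so the molecular formula is C8H14.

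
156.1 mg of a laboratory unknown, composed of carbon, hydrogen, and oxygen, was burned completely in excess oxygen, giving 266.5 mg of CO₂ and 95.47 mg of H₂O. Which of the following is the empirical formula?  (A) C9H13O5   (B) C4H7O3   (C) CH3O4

mol C = 0.2665 g CO₂ ÷ 44.009 g/mol = 0.0060556 mol
mol H = 2 × 0.09547 g H₂O ÷ 18.015 g/mol = 0.010599 mol
mass O = 0.1561 − (0.072734 + 0.010684) = 0.072683 g → mol O = 0.072683 ÷ 15.999 = 0.0045430 mol
Divide by the smallest (0.0045430 mol): C 1.333, H 2.333, O 1.000
Multiplying each by 3 gives whole numbers: C 4.00, H 7.00, O 3.00

(B) C4H7O3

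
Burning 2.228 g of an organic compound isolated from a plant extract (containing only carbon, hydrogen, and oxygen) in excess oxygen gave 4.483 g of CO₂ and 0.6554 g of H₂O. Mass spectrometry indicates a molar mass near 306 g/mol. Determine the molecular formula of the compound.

C14H10O8

mol C = 4.483 g CO₂ ÷ 44.009 g/mol = 0.10187 mol
mol H = 2 × 0.6554 g H₂O ÷ 18.015 g/mol = 0.072762 mol
mass O = 2.228 − (1.2235 + 0.073344) = 0.93115 g → mol O = 0.93115 ÷ 15.999 = 0.058200 mol
Divide by the smallest (0.058200 mol): C 1.750, H 1.250, O 1.000
Multiplying each by 4 gives whole numbers: C 7.00, H 5.00, O 4.00
Empirical formula: C7H5O4
Empirical-formula mass = 153.11 g/mol; 306 ÷ 153.11 ≈ 2, so the molecular formula is C14H10O8.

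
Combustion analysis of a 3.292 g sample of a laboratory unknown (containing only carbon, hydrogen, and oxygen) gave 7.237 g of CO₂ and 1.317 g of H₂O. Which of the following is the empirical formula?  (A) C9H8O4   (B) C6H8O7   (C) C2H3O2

(A) C9H8O4

mol C = 7.237 g CO₂ ÷ 44.009 g/mol = 0.16444 mol
mol H = 2 × 1.317 g H₂O ÷ 18.015 g/mol = 0.14621 mol
mass O = 3.292 − (1.9751 + 0.14738) = 1.1695 g → mol O = 1.1695 ÷ 15.999 = 0.073097 mol
Divide by the smallest (0.073097 mol): C 2.250, H 2.000, O 1.000
Multiplying each by 4 gives whole numbers: C 9.00, H 8.00, O 4.00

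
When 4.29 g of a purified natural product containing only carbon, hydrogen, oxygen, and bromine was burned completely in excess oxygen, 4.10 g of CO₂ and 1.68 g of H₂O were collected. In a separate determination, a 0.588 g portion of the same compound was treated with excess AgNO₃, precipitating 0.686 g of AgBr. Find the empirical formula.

mol C = 4.10 g CO₂ ÷ 44.009 g/mol = 0.09316 mol
mol H = 2 × 1.68 g H₂O ÷ 18.015 g/mol = 0.1865 mol
From the AgBr data: mol Br per gram of compound = (0.686 ÷ 187.772) ÷ 0.588 = 0.006213 mol/g, so in the 4.29 g combustion sample mol Br = 0.02665 mol
mass O = 4.29 − (1.119 + 0.1880 + 2.130) = 0.8532 g → mol O = 0.8532 ÷ 15.999 = 0.05333 mol
Divide by the smallest (0.02665 mol): C 3.495, H 6.997, Br 1.000, O 2.001
Multiplying each by 2 gives whole numbers: C 6.99, H 13.99, Br 2.00, O 4.00

C7H14Br2O4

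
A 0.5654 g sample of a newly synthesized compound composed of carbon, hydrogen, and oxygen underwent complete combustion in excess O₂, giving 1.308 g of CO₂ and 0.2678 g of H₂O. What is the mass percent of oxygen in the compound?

31.56%

mol C = 1.308 g CO₂ ÷ 44.009 g/mol = 0.029721 mol
mol H = 2 × 0.2678 g H₂O ÷ 18.015 g/mol = 0.029731 mol
mass O = 0.5654 − (0.35698 + 0.029969) = 0.17845 g → mol O = 0.17845 ÷ 15.999 = 0.011154 mol
mass % O = 0.17845 g ÷ 0.5654 g × 100%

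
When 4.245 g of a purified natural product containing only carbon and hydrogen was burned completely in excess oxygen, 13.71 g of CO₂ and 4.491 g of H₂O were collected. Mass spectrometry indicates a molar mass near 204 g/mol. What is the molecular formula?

C15H24

mol C = 13.71 g CO₂ ÷ 44.009 g/mol = 0.31153 mol
mol H = 2 × 4.491 g H₂O ÷ 18.015 g/mol = 0.49858 mol
Divide by the smallest (0.31153 mol): C 1.000, H 1.600
Multiplying each by 5 gives whole numbers: C 5.00, H 8.00
Empirical formula: C5H8
Empirical-formula mass = 68.12 g/mol; 204 ÷ 68.12 ≈ 3, so the molecular formula is C15H24.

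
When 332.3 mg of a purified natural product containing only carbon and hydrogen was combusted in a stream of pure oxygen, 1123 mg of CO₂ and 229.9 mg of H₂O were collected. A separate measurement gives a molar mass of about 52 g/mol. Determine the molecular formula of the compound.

C4H4

mol C = 1.123 g CO₂ ÷ 44.009 g/mol = 0.025518 mol
mol H = 2 × 0.2299 g H₂O ÷ 18.015 g/mol = 0.025523 mol
Divide by the smallest (0.025518 mol): C 1.000, H 1.000
Empirical formula: CH
Empirical-formula mass = 13.02 g/mol; 52 ÷ 13.02 ≈ 4, so the molecular formula is C4H4.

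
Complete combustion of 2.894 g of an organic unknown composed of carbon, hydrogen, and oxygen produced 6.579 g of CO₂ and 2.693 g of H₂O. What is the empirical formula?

C3H6O

mol C = 6.579 g CO₂ ÷ 44.009 g/mol = 0.14949 mol
mol H = 2 × 2.693 g H₂O ÷ 18.015 g/mol = 0.29897 mol
mass O = 2.894 − (1.7956 + 0.30136) = 0.79708 g → mol O = 0.79708 ÷ 15.999 = 0.049821 mol
Divide by the smallest (0.049821 mol): C 3.001, H 6.001, O 1.000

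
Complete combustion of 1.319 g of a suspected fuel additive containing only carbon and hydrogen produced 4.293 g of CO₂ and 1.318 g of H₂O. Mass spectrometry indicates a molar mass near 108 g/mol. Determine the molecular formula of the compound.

mol C = 4.293 g CO₂ ÷ 44.009 g/mol = 0.097548 mol
mol H = 2 × 1.318 g H₂O ÷ 18.015 g/mol = 0.14632 mol
Divide by the smallest (0.097548 mol): C 1.000, H 1.500
Multiplying each by 2 gives whole numbers: C 2.00, H 3.00
Empirical formula: C2H3
Empirical-formula mass = 27.05 g/mol; 108 ÷ 27.05 ≈ 4, so the molecular formula is C8H12.

C8H12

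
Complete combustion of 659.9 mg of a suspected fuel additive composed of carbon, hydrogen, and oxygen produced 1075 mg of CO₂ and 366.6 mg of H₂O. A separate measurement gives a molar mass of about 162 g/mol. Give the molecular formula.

mol C = 1.075 g CO₂ ÷ 44.009 g/mol = 0.024427 mol
mol H = 2 × 0.3666 g H₂O ÷ 18.015 g/mol = 0.040699 mol
mass O = 0.6599 − (0.29339 + 0.041025) = 0.32548 g → mol O = 0.32548 ÷ 15.999 = 0.020344 mol
Divide by the smallest (0.020344 mol): C 1.201, H 2.001, O 1.000
Multiplying each by 5 gives whole numbers: C 6.00, H 10.00, O 5.00
Empirical formula: C6H10O5
Empirical-formula mass = 162.14 g/mol; 162 ÷ 162.14 ≈ 1, so the molecular formula is C6H10O5.

C6H10O5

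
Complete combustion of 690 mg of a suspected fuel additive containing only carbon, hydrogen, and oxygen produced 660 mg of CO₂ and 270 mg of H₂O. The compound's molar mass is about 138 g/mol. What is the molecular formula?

mol C = 0.660 g CO₂ ÷ 44.009 g/mol = 0.01500 mol
mol H = 2 × 0.270 g H₂O ÷ 18.015 g/mol = 0.02998 mol
mass O = 0.690 − (0.1801 + 0.03021) = 0.4797 g → mol O = 0.4797 ÷ 15.999 = 0.02998 mol
Divide by the smallest (0.01500 mol): C 1.000, H 1.999, O 1.999
Empirical formula: CH2O2
Empirical-formula mass = 46.02 g/mol; 138 ÷ 46.02 ≈ 3, so the molecular formula is C3H6O6.

C3H6O6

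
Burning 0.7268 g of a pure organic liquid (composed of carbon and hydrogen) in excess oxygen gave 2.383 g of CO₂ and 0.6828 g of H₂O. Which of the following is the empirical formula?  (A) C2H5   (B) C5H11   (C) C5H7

(C) C5H7

mol C = 2.383 g CO₂ ÷ 44.009 g/mol = 0.054148 mol
mol H = 2 × 0.6828 g H₂O ÷ 18.015 g/mol = 0.075803 mol
Divide by the smallest (0.054148 mol): C 1.000, H 1.400
Multiplying each by 5 gives whole numbers: C 5.00, H 7.00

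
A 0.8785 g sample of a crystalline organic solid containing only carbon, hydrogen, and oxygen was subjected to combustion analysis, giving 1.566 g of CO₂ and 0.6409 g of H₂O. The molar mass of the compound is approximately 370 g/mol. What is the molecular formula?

C15H30O10

mol C = 1.566 g CO₂ ÷ 44.009 g/mol = 0.035584 mol
mol H = 2 × 0.6409 g H₂O ÷ 18.015 g/mol = 0.071152 mol
mass O = 0.8785 − (0.42739 + 0.071721) = 0.37938 g → mol O = 0.37938 ÷ 15.999 = 0.023713 mol
Divide by the smallest (0.023713 mol): C 1.501, H 3.001, O 1.000
Multiplying each by 2 gives whole numbers: C 3.00, H 6.00, O 2.00
Empirical formula: C3H6O2
Empirical-formula mass = 74.08 g/mol; 370 ÷ 74.08 ≈ 5, so the molecular formula is C15H30O10.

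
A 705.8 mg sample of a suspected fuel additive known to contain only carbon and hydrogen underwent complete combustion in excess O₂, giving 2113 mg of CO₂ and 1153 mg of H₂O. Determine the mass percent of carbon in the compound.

81.71%

mol C = 2.113 g CO₂ ÷ 44.009 g/mol = 0.048013 mol
mol H = 2 × 1.153 g H₂O ÷ 18.015 g/mol = 0.12800 mol
mass % C = 0.57668 g ÷ 0.7058 g × 100%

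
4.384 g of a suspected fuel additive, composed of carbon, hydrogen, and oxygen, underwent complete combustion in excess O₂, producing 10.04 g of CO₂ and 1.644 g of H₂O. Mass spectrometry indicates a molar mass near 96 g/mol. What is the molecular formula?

mol C = 10.04 g CO₂ ÷ 44.009 g/mol = 0.22814 mol
mol H = 2 × 1.644 g H₂O ÷ 18.015 g/mol = 0.18251 mol
mass O = 4.384 − (2.7401 + 0.18397) = 1.4599 g → mol O = 1.4599 ÷ 15.999 = 0.091249 mol
Divide by the smallest (0.091249 mol): C 2.500, H 2.000, O 1.000
Multiplying each by 2 gives whole numbers: C 5.00, H 4.00, O 2.00
Empirical formula: C5H4O2
Empirical-formula mass = 96.08 g/mol; 96 ÷ 96.08 ≈ 1, so the molecular formula is C5H4O2.

C5H4O2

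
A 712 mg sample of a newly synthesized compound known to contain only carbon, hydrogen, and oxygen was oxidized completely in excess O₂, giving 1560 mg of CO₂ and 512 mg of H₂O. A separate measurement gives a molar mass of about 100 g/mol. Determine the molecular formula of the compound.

mol C = 1.56 g CO₂ ÷ 44.009 g/mol = 0.03545 mol
mol H = 2 × 0.512 g H₂O ÷ 18.015 g/mol = 0.05684 mol
mass O = 0.712 − (0.4258 + 0.05730) = 0.2289 g → mol O = 0.2289 ÷ 15.999 = 0.01431 mol
Divide by the smallest (0.01431 mol): C 2.477, H 3.972, O 1.000
Multiplying each by 2 gives whole numbers: C 4.95, H 7.94, O 2.00
Empirical formula: C5H8O2
Empirical-formula mass = 100.12 g/mol; 100 ÷ 100.12 ≈ 1, so the molecular formula is C5H8O2.

C5H8O2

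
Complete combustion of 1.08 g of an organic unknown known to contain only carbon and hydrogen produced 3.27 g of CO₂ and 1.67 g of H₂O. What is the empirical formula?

mol C = 3.27 g CO₂ ÷ 44.009 g/mol = 0.07430 mol
mol H = 2 × 1.67 g H₂O ÷ 18.015 g/mol = 0.1854 mol
Divide by the smallest (0.07430 mol): C 1.000, H 2.495
Multiplying each by 2 gives whole numbers: C 2.00, H 4.99

C2H5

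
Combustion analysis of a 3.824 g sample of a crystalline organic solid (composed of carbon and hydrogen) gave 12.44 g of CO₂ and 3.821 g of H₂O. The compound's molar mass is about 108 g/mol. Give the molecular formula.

mol C = 12.44 g CO₂ ÷ 44.009 g/mol = 0.28267 mol
mol H = 2 × 3.821 g H₂O ÷ 18.015 g/mol = 0.42420 mol
Divide by the smallest (0.28267 mol): C 1.000, H 1.501
Multiplying each by 2 gives whole numbers: C 2.00, H 3.00
Empirical formula: C2H3
Empirical-formula mass = 27.05 g/mol; 108 ÷ 27.05 ≈ 4, so the molecular formula is C8H12.

C8H12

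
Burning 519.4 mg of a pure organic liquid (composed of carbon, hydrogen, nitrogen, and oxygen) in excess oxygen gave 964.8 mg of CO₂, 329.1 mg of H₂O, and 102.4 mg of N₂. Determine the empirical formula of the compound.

mol C = 0.9648 g CO₂ ÷ 44.009 g/mol = 0.021923 mol
mol H = 2 × 0.3291 g H₂O ÷ 18.015 g/mol = 0.036536 mol
mol N = 2 × 0.1024 g N₂ ÷ 28.014 g/mol = 0.0073106 mol
mass O = 0.5194 − (0.26331 + 0.036829 + 0.10240) = 0.11686 g → mol O = 0.11686 ÷ 15.999 = 0.0073040 mol
Divide by the smallest (0.0073040 mol): C 3.001, H 5.002, N 1.001, O 1.000

C3H5NO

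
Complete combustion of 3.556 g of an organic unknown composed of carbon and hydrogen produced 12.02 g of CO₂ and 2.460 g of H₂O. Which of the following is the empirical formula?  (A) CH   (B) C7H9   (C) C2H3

(A) CH

mol C = 12.02 g CO₂ ÷ 44.009 g/mol = 0.27313 mol
mol H = 2 × 2.460 g H₂O ÷ 18.015 g/mol = 0.27311 mol
Divide by the smallest (0.27311 mol): C 1.000, H 1.000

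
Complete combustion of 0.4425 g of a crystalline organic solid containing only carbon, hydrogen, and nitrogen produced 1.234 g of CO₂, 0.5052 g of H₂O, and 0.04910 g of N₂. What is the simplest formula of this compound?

C8H16N

mol C = 1.234 g CO₂ ÷ 44.009 g/mol = 0.028040 mol
mol H = 2 × 0.5052 g H₂O ÷ 18.015 g/mol = 0.056087 mol
mol N = 2 × 0.04910 g N₂ ÷ 28.014 g/mol = 0.0035054 mol
Divide by the smallest (0.0035054 mol): C 7.999, H 16.000, N 1.000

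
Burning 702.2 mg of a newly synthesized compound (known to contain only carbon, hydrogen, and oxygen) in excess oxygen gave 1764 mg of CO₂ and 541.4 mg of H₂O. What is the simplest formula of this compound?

C4H6O

mol C = 1.764 g CO₂ ÷ 44.009 g/mol = 0.040083 mol
mol H = 2 × 0.5414 g H₂O ÷ 18.015 g/mol = 0.060105 mol
mass O = 0.7022 − (0.48143 + 0.060586) = 0.16018 g → mol O = 0.16018 ÷ 15.999 = 0.010012 mol
Divide by the smallest (0.010012 mol): C 4.004, H 6.003, O 1.000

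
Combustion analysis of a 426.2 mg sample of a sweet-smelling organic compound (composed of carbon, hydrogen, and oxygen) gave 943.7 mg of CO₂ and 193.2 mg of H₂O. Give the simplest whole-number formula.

mol C = 0.9437 g CO₂ ÷ 44.009 g/mol = 0.021443 mol
mol H = 2 × 0.1932 g H₂O ÷ 18.015 g/mol = 0.021449 mol
mass O = 0.4262 − (0.25756 + 0.021620) = 0.14702 g → mol O = 0.14702 ÷ 15.999 = 0.0091896 mol
Divide by the smallest (0.0091896 mol): C 2.333, H 2.334, O 1.000
Multiplying each by 3 gives whole numbers: C 7.00, H 7.00, O 3.00

C7H7O3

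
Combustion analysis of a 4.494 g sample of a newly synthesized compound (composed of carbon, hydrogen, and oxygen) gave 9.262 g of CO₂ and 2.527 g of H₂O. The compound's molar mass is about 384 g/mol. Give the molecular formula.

mol C = 9.262 g CO₂ ÷ 44.009 g/mol = 0.21046 mol
mol H = 2 × 2.527 g H₂O ÷ 18.015 g/mol = 0.28054 mol
mass O = 4.494 − (2.5278 + 0.28279) = 1.6834 g → mol O = 1.6834 ÷ 15.999 = 0.10522 mol
Divide by the smallest (0.10522 mol): C 2.000, H 2.666, O 1.000
Multiplying each by 3 gives whole numbers: C 6.00, H 8.00, O 3.00
Empirical formula: C6H8O3
Empirical-formula mass = 128.13 g/mol; 384 ÷ 128.13 ≈ 3, so the molecular formula is C18H24O9.

C18H24O9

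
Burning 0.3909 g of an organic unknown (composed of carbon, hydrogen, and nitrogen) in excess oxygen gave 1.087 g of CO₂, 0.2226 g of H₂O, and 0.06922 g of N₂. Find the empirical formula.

C5H5N

mol C = 1.087 g CO₂ ÷ 44.009 g/mol = 0.024699 mol
mol H = 2 × 0.2226 g H₂O ÷ 18.015 g/mol = 0.024713 mol
mol N = 2 × 0.06922 g N₂ ÷ 28.014 g/mol = 0.0049418 mol
Divide by the smallest (0.0049418 mol): C 4.998, H 5.001, N 1.000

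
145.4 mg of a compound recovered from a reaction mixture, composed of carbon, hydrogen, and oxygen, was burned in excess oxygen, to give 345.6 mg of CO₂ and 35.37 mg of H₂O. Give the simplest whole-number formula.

mol C = 0.3456 g CO₂ ÷ 44.009 g/mol = 0.0078529 mol
mol H = 2 × 0.03537 g H₂O ÷ 18.015 g/mol = 0.0039267 mol
mass O = 0.1454 − (0.094322 + 0.0039581) = 0.047120 g → mol O = 0.047120 ÷ 15.999 = 0.0029452 mol
Divide by the smallest (0.0029452 mol): C 2.666, H 1.333, O 1.000
Multiplying each by 3 gives whole numbers: C 8.00, H 4.00, O 3.00

C8H4O3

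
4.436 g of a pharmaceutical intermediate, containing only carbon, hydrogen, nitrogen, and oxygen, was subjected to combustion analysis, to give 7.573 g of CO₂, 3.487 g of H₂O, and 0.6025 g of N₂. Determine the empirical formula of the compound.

mol C = 7.573 g CO₂ ÷ 44.009 g/mol = 0.17208 mol
mol H = 2 × 3.487 g H₂O ÷ 18.015 g/mol = 0.38712 mol
mol N = 2 × 0.6025 g N₂ ÷ 28.014 g/mol = 0.043014 mol
mass O = 4.436 − (2.0668 + 0.39022 + 0.60250) = 1.3764 g → mol O = 1.3764 ÷ 15.999 = 0.086033 mol
Divide by the smallest (0.043014 mol): C 4.001, H 9.000, N 1.000, O 2.000

C4H9NO2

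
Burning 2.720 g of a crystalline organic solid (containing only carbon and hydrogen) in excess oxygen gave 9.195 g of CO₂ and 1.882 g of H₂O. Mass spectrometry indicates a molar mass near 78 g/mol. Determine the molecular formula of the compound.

mol C = 9.195 g CO₂ ÷ 44.009 g/mol = 0.20893 mol
mol H = 2 × 1.882 g H₂O ÷ 18.015 g/mol = 0.20894 mol
Divide by the smallest (0.20893 mol): C 1.000, H 1.000
Empirical formula: CH
Empirical-formula mass = 13.02 g/mol; 78 ÷ 13.02 ≈ 6, so the molecular formula is C6H6.

C6H6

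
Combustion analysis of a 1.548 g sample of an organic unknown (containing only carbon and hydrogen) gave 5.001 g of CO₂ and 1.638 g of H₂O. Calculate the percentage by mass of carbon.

88.17%

mol C = 5.001 g CO₂ ÷ 44.009 g/mol = 0.11364 mol
mol H = 2 × 1.638 g H₂O ÷ 18.015 g/mol = 0.18185 mol
mass % C = 1.3649 g ÷ 1.548 g × 100%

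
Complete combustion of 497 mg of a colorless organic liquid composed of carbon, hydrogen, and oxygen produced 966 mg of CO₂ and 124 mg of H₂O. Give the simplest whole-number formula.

mol C = 0.966 g CO₂ ÷ 44.009 g/mol = 0.02195 mol
mol H = 2 × 0.124 g H₂O ÷ 18.015 g/mol = 0.01377 mol
mass O = 0.497 − (0.2636 + 0.01388) = 0.2195 g → mol O = 0.2195 ÷ 15.999 = 0.01372 mol
Divide by the smallest (0.01372 mol): C 1.600, H 1.003, O 1.000
Multiplying each by 5 gives whole numbers: C 8.00, H 5.02, O 5.00

C8H5O5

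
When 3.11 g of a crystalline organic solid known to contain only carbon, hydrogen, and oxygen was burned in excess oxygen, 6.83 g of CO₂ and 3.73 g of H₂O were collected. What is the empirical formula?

mol C = 6.83 g CO₂ ÷ 44.009 g/mol = 0.1552 mol
mol H = 2 × 3.73 g H₂O ÷ 18.015 g/mol = 0.4141 mol
mass O = 3.11 − (1.864 + 0.4174) = 0.8285 g → mol O = 0.8285 ÷ 15.999 = 0.05179 mol
Divide by the smallest (0.05179 mol): C 2.997, H 7.996, O 1.000

C3H8O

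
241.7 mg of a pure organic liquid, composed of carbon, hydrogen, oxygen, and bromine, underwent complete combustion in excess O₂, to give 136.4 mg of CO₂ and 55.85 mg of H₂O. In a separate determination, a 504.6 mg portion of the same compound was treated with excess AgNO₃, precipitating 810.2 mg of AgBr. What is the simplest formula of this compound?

C3H6Br2O2

mol C = 0.1364 g CO₂ ÷ 44.009 g/mol = 0.0030994 mol
mol H = 2 × 0.05585 g H₂O ÷ 18.015 g/mol = 0.0062004 mol
From the AgBr data: mol Br per gram of compound = (0.8102 ÷ 187.772) ÷ 0.5046 = 0.0085509 mol/g, so in the 0.2417 g combustion sample mol Br = 0.0020668 mol
mass O = 0.2417 − (0.037226 + 0.0062500 + 0.16514) = 0.033081 g → mol O = 0.033081 ÷ 15.999 = 0.0020677 mol
Divide by the smallest (0.0020668 mol): C 1.500, H 3.000, Br 1.000, O 1.000
Multiplying each by 2 gives whole numbers: C 3.00, H 6.00, Br 2.00, O 2.00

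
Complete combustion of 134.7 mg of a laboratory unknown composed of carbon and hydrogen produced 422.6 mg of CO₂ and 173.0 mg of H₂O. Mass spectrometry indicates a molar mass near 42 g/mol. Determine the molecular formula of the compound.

C3H6

mol C = 0.4226 g CO₂ ÷ 44.009 g/mol = 0.0096026 mol
mol H = 2 × 0.1730 g H₂O ÷ 18.015 g/mol = 0.019206 mol
Divide by the smallest (0.0096026 mol): C 1.000, H 2.000
Empirical formula: CH2
Empirical-formula mass = 14.03 g/mol; 42 ÷ 14.03 ≈ 3, so the molecular formula is C3H6.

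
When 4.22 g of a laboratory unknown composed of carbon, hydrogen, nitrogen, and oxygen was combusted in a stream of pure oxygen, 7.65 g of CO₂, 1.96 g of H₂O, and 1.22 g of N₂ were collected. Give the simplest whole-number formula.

C4H5N2O

mol C = 7.65 g CO₂ ÷ 44.009 g/mol = 0.1738 mol
mol H = 2 × 1.96 g H₂O ÷ 18.015 g/mol = 0.2176 mol
mol N = 2 × 1.22 g N₂ ÷ 28.014 g/mol = 0.08710 mol
mass O = 4.22 − (2.088 + 0.2193 + 1.220) = 0.6928 g → mol O = 0.6928 ÷ 15.999 = 0.04330 mol
Divide by the smallest (0.04330 mol): C 4.014, H 5.025, N 2.011, O 1.000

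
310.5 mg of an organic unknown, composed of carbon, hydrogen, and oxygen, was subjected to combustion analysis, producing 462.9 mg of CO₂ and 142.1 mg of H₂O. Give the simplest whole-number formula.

C2H3O2

mol C = 0.4629 g CO₂ ÷ 44.009 g/mol = 0.010518 mol
mol H = 2 × 0.1421 g H₂O ÷ 18.015 g/mol = 0.015776 mol
mass O = 0.3105 − (0.12634 + 0.015902) = 0.16826 g → mol O = 0.16826 ÷ 15.999 = 0.010517 mol
Divide by the smallest (0.010517 mol): C 1.000, H 1.500, O 1.000
Multiplying each by 2 gives whole numbers: C 2.00, H 3.00, O 2.00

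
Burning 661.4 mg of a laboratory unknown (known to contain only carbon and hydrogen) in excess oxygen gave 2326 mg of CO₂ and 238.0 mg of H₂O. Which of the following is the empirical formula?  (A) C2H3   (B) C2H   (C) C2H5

mol C = 2.326 g CO₂ ÷ 44.009 g/mol = 0.052853 mol
mol H = 2 × 0.2380 g H₂O ÷ 18.015 g/mol = 0.026422 mol
Divide by the smallest (0.026422 mol): C 2.000, H 1.000

(B) C2H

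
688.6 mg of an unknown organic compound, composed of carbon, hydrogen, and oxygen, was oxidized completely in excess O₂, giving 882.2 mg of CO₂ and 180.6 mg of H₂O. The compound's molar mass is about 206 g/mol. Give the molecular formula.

mol C = 0.8822 g CO₂ ÷ 44.009 g/mol = 0.020046 mol
mol H = 2 × 0.1806 g H₂O ÷ 18.015 g/mol = 0.020050 mol
mass O = 0.6886 − (0.24077 + 0.020210) = 0.42762 g → mol O = 0.42762 ÷ 15.999 = 0.026728 mol
Divide by the smallest (0.020046 mol): C 1.000, H 1.000, O 1.333
Multiplying each by 3 gives whole numbers: C 3.00, H 3.00, O 4.00
Empirical formula: C3H3O4
Empirical-formula mass = 103.05 g/mol; 206 ÷ 103.05 ≈ 2, so the molecular formula is C6H6O8.

C6H6O8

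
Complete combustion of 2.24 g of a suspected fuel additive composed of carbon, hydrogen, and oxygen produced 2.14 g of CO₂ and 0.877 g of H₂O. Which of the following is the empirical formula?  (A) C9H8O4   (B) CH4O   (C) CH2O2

(C) CH2O2

mol C = 2.14 g CO₂ ÷ 44.009 g/mol = 0.04863 mol
mol H = 2 × 0.877 g H₂O ÷ 18.015 g/mol = 0.09736 mol
mass O = 2.24 − (0.5841 + 0.09814) = 1.558 g → mol O = 1.558 ÷ 15.999 = 0.09737 mol
Divide by the smallest (0.04863 mol): C 1.000, H 2.002, O 2.002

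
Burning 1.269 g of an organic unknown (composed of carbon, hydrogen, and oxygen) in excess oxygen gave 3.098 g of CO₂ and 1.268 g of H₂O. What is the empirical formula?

C4H8O

mol C = 3.098 g CO₂ ÷ 44.009 g/mol = 0.070395 mol
mol H = 2 × 1.268 g H₂O ÷ 18.015 g/mol = 0.14077 mol
mass O = 1.269 − (0.84551 + 0.14190) = 0.28159 g → mol O = 0.28159 ÷ 15.999 = 0.017601 mol
Divide by the smallest (0.017601 mol): C 4.000, H 7.998, O 1.000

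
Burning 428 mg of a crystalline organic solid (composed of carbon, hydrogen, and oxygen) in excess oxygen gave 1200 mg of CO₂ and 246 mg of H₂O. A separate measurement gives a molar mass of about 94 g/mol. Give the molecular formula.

mol C = 1.20 g CO₂ ÷ 44.009 g/mol = 0.02727 mol
mol H = 2 × 0.246 g H₂O ÷ 18.015 g/mol = 0.02731 mol
mass O = 0.428 − (0.3275 + 0.02753) = 0.07297 g → mol O = 0.07297 ÷ 15.999 = 0.004561 mol
Divide by the smallest (0.004561 mol): C 5.979, H 5.988, O 1.000
Empirical formula: C6H6O
Empirical-formula mass = 94.11 g/mol; 94 ÷ 94.11 ≈ 1, so the molecular formula is C6H6O.

C6H6O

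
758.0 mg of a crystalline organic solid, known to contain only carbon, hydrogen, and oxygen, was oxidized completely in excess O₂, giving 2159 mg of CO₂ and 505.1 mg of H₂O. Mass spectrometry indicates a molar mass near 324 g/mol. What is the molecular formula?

C21H24O3

mol C = 2.159 g CO₂ ÷ 44.009 g/mol = 0.049058 mol
mol H = 2 × 0.5051 g H₂O ÷ 18.015 g/mol = 0.056075 mol
mass O = 0.7580 − (0.58924 + 0.056524) = 0.11224 g → mol O = 0.11224 ÷ 15.999 = 0.0070153 mol
Divide by the smallest (0.0070153 mol): C 6.993, H 7.993, O 1.000
Empirical formula: C7H8O
Empirical-formula mass = 108.14 g/mol; 324 ÷ 108.14 ≈ 3, so the molecular formula is C21H24O3.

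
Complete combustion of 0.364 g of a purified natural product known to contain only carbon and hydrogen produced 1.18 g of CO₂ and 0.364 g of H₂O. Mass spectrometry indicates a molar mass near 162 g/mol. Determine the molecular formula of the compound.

C12H18

mol C = 1.18 g CO₂ ÷ 44.009 g/mol = 0.02681 mol
mol H = 2 × 0.364 g H₂O ÷ 18.015 g/mol = 0.04041 mol
Divide by the smallest (0.02681 mol): C 1.000, H 1.507
Multiplying each by 2 gives whole numbers: C 2.00, H 3.01
Empirical formula: C2H3
Empirical-formula mass = 27.05 g/mol; 162 ÷ 27.05 ≈ 6, so the molecular formula is C12H18.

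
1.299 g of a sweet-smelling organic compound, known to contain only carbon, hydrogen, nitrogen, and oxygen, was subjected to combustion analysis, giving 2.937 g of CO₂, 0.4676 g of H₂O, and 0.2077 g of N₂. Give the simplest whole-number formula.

C9H7N2O2

mol C = 2.937 g CO₂ ÷ 44.009 g/mol = 0.066736 mol
mol H = 2 × 0.4676 g H₂O ÷ 18.015 g/mol = 0.051912 mol
mol N = 2 × 0.2077 g N₂ ÷ 28.014 g/mol = 0.014828 mol
mass O = 1.299 − (0.80157 + 0.052328 + 0.20770) = 0.23740 g → mol O = 0.23740 ÷ 15.999 = 0.014839 mol
Divide by the smallest (0.014828 mol): C 4.501, H 3.501, N 1.000, O 1.001
Multiplying each by 2 gives whole numbers: C 9.00, H 7.00, N 2.00, O 2.00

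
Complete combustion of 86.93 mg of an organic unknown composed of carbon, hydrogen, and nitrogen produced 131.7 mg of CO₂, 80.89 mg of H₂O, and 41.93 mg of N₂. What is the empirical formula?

mol C = 0.1317 g CO₂ ÷ 44.009 g/mol = 0.0029926 mol
mol H = 2 × 0.08089 g H₂O ÷ 18.015 g/mol = 0.0089803 mol
mol N = 2 × 0.04193 g N₂ ÷ 28.014 g/mol = 0.0029935 mol
Divide by the smallest (0.0029926 mol): C 1.000, H 3.001, N 1.000

CH3N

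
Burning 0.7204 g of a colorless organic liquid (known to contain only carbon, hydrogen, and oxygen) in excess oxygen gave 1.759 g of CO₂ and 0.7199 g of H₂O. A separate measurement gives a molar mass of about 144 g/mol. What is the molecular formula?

mol C = 1.759 g CO₂ ÷ 44.009 g/mol = 0.039969 mol
mol H = 2 × 0.7199 g H₂O ÷ 18.015 g/mol = 0.079922 mol
mass O = 0.7204 − (0.48007 + 0.080562) = 0.15977 g → mol O = 0.15977 ÷ 15.999 = 0.0099862 mol
Divide by the smallest (0.0099862 mol): C 4.002, H 8.003, O 1.000
Empirical formula: C4H8O
Empirical-formula mass = 72.11 g/mol; 144 ÷ 72.11 ≈ 2, so the molecular formula is C8H16O2.

C8H16O2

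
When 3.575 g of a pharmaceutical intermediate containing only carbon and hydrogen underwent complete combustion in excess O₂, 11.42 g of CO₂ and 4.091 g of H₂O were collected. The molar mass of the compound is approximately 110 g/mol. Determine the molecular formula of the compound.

mol C = 11.42 g CO₂ ÷ 44.009 g/mol = 0.25949 mol
mol H = 2 × 4.091 g H₂O ÷ 18.015 g/mol = 0.45418 mol
Divide by the smallest (0.25949 mol): C 1.000, H 1.750
Multiplying each by 4 gives whole numbers: C 4.00, H 7.00
Empirical formula: C4H7
Empirical-formula mass = 55.10 g/mol; 110 ÷ 55.10 ≈ 2, so the molecular formula is C8H14.

C8H14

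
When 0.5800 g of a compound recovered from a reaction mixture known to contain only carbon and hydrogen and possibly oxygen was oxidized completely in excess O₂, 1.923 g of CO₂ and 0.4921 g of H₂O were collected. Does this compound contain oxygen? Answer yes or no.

no

mol C = 1.923 g CO₂ ÷ 44.009 g/mol = 0.043696 mol
mol H = 2 × 0.4921 g H₂O ÷ 18.015 g/mol = 0.054632 mol
C and H together account for 0.57990 g — essentially the entire 0.5800 g sample — so the compound contains no oxygen.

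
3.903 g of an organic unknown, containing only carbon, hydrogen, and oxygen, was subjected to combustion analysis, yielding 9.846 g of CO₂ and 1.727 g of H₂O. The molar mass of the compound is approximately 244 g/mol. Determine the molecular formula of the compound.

mol C = 9.846 g CO₂ ÷ 44.009 g/mol = 0.22373 mol
mol H = 2 × 1.727 g H₂O ÷ 18.015 g/mol = 0.19173 mol
mass O = 3.903 − (2.6872 + 0.19326) = 1.0226 g → mol O = 1.0226 ÷ 15.999 = 0.063914 mol
Divide by the smallest (0.063914 mol): C 3.500, H 3.000, O 1.000
Multiplying each by 2 gives whole numbers: C 7.00, H 6.00, O 2.00
Empirical formula: C7H6O2
Empirical-formula mass = 122.12 g/mol; 244 ÷ 122.12 ≈ 2, so the molecular formula is C14H12O4.

C14H12O4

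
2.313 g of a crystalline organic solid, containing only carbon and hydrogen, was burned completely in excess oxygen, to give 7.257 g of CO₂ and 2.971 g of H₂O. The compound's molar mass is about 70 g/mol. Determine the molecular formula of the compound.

mol C = 7.257 g CO₂ ÷ 44.009 g/mol = 0.16490 mol
mol H = 2 × 2.971 g H₂O ÷ 18.015 g/mol = 0.32984 mol
Divide by the smallest (0.16490 mol): C 1.000, H 2.000
Empirical formula: CH2
Empirical-formula mass = 14.03 g/mol; 70 ÷ 14.03 ≈ 5, so the molecular formula is C5H10.

C5H10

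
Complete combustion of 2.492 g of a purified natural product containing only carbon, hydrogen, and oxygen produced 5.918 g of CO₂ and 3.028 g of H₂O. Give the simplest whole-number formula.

C4H10O

mol C = 5.918 g CO₂ ÷ 44.009 g/mol = 0.13447 mol
mol H = 2 × 3.028 g H₂O ÷ 18.015 g/mol = 0.33616 mol
mass O = 2.492 − (1.6151 + 0.33885) = 0.53800 g → mol O = 0.53800 ÷ 15.999 = 0.033627 mol
Divide by the smallest (0.033627 mol): C 3.999, H 9.997, O 1.000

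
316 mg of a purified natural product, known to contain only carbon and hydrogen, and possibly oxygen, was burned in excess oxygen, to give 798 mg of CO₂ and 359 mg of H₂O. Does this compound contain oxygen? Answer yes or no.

mol C = 0.798 g CO₂ ÷ 44.009 g/mol = 0.01813 mol
mol H = 2 × 0.359 g H₂O ÷ 18.015 g/mol = 0.03986 mol
C and H account for only 0.2580 g of the 0.316 g sample; the remaining 0.05803 g must be oxygen.

yes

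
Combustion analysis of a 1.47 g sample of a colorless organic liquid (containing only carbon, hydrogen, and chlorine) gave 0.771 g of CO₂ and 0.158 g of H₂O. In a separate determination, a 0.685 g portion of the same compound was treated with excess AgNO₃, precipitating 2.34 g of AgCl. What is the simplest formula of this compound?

CHCl2

mol C = 0.771 g CO₂ ÷ 44.009 g/mol = 0.01752 mol
mol H = 2 × 0.158 g H₂O ÷ 18.015 g/mol = 0.01754 mol
From the AgCl data: mol Cl per gram of compound = (2.34 ÷ 143.318) ÷ 0.685 = 0.02384 mol/g, so in the 1.47 g combustion sample mol Cl = 0.03504 mol
Divide by the smallest (0.01752 mol): C 1.000, H 1.001, Cl 2.000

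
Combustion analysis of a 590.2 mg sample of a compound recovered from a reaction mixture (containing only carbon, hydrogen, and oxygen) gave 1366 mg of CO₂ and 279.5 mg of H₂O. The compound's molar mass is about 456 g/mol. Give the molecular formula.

C24H24O9

mol C = 1.366 g CO₂ ÷ 44.009 g/mol = 0.031039 mol
mol H = 2 × 0.2795 g H₂O ÷ 18.015 g/mol = 0.031030 mol
mass O = 0.5902 − (0.37281 + 0.031278) = 0.18611 g → mol O = 0.18611 ÷ 15.999 = 0.011633 mol
Divide by the smallest (0.011633 mol): C 2.668, H 2.667, O 1.000
Multiplying each by 3 gives whole numbers: C 8.00, H 8.00, O 3.00
Empirical formula: C8H8O3
Empirical-formula mass = 152.15 g/mol; 456 ÷ 152.15 ≈ 3, so the molecular formula is C24H24O9.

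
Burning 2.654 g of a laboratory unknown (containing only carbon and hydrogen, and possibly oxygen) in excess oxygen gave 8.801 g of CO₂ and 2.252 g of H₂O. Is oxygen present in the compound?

no

mol C = 8.801 g CO₂ ÷ 44.009 g/mol = 0.19998 mol
mol H = 2 × 2.252 g H₂O ÷ 18.015 g/mol = 0.25001 mol
C and H together account for 2.6540 g — essentially the entire 2.654 g sample — so the compound contains no oxygen.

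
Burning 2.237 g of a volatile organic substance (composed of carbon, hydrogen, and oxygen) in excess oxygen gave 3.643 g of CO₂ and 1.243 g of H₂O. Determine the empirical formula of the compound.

mol C = 3.643 g CO₂ ÷ 44.009 g/mol = 0.082779 mol
mol H = 2 × 1.243 g H₂O ÷ 18.015 g/mol = 0.13800 mol
mass O = 2.237 − (0.99425 + 0.13910) = 1.1036 g → mol O = 1.1036 ÷ 15.999 = 0.068982 mol
Divide by the smallest (0.068982 mol): C 1.200, H 2.000, O 1.000
Multiplying each by 5 gives whole numbers: C 6.00, H 10.00, O 5.00

C6H10O5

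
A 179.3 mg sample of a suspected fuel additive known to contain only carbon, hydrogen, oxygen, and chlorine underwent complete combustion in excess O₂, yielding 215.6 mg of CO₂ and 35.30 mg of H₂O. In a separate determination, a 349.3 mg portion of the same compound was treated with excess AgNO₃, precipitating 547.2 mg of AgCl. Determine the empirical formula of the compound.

C5H4Cl2O3

mol C = 0.2156 g CO₂ ÷ 44.009 g/mol = 0.0048990 mol
mol H = 2 × 0.03530 g H₂O ÷ 18.015 g/mol = 0.0039190 mol
From the AgCl data: mol Cl per gram of compound = (0.5472 ÷ 143.318) ÷ 0.3493 = 0.010931 mol/g, so in the 0.1793 g combustion sample mol Cl = 0.0019599 mol
mass O = 0.1793 − (0.058842 + 0.0039503 + 0.069477) = 0.047030 g → mol O = 0.047030 ÷ 15.999 = 0.0029396 mol
Divide by the smallest (0.0019599 mol): C 2.500, H 2.000, Cl 1.000, O 1.500
Multiplying each by 2 gives whole numbers: C 5.00, H 4.00, Cl 2.00, O 3.00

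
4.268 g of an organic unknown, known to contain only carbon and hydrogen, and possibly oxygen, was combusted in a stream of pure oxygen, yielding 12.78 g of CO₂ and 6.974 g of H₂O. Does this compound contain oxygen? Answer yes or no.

mol C = 12.78 g CO₂ ÷ 44.009 g/mol = 0.29040 mol
mol H = 2 × 6.974 g H₂O ÷ 18.015 g/mol = 0.77424 mol
C and H together account for 4.2684 g — essentially the entire 4.268 g sample — so the compound contains no oxygen.

no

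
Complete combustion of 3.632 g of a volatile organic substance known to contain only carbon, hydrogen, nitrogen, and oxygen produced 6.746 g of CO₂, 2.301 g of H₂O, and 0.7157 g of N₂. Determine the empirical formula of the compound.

mol C = 6.746 g CO₂ ÷ 44.009 g/mol = 0.15329 mol
mol H = 2 × 2.301 g H₂O ÷ 18.015 g/mol = 0.25545 mol
mol N = 2 × 0.7157 g N₂ ÷ 28.014 g/mol = 0.051096 mol
mass O = 3.632 − (1.8411 + 0.25750 + 0.71570) = 0.81767 g → mol O = 0.81767 ÷ 15.999 = 0.051108 mol
Divide by the smallest (0.051096 mol): C 3.000, H 4.999, N 1.000, O 1.000

C3H5NO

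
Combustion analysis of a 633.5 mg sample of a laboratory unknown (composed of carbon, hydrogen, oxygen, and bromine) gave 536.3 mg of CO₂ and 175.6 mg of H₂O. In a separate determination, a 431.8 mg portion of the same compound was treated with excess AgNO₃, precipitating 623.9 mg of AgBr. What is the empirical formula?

C5H8Br2O2

mol C = 0.5363 g CO₂ ÷ 44.009 g/mol = 0.012186 mol
mol H = 2 × 0.1756 g H₂O ÷ 18.015 g/mol = 0.019495 mol
From the AgBr data: mol Br per gram of compound = (0.6239 ÷ 187.772) ÷ 0.4318 = 0.0076949 mol/g, so in the 0.6335 g combustion sample mol Br = 0.0048747 mol
mass O = 0.6335 − (0.14637 + 0.019651 + 0.38951) = 0.077973 g → mol O = 0.077973 ÷ 15.999 = 0.0048736 mol
Divide by the smallest (0.0048736 mol): C 2.500, H 4.000, Br 1.000, O 1.000
Multiplying each by 2 gives whole numbers: C 5.00, H 8.00, Br 2.00, O 2.00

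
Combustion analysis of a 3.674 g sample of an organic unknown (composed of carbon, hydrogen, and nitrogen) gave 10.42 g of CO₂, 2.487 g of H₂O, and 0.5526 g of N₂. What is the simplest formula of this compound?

mol C = 10.42 g CO₂ ÷ 44.009 g/mol = 0.23677 mol
mol H = 2 × 2.487 g H₂O ÷ 18.015 g/mol = 0.27610 mol
mol N = 2 × 0.5526 g N₂ ÷ 28.014 g/mol = 0.039452 mol
Divide by the smallest (0.039452 mol): C 6.002, H 6.999, N 1.000

C6H7N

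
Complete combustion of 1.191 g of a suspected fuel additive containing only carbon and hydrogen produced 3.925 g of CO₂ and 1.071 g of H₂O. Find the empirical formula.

C3H4

mol C = 3.925 g CO₂ ÷ 44.009 g/mol = 0.089186 mol
mol H = 2 × 1.071 g H₂O ÷ 18.015 g/mol = 0.11890 mol
Divide by the smallest (0.089186 mol): C 1.000, H 1.333
Multiplying each by 3 gives whole numbers: C 3.00, H 4.00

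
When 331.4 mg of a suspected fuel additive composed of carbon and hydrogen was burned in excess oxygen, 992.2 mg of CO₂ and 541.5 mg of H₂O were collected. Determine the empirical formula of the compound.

C3H8

mol C = 0.9922 g CO₂ ÷ 44.009 g/mol = 0.022545 mol
mol H = 2 × 0.5415 g H₂O ÷ 18.015 g/mol = 0.060117 mol
Divide by the smallest (0.022545 mol): C 1.000, H 2.666
Multiplying each by 3 gives whole numbers: C 3.00, H 8.00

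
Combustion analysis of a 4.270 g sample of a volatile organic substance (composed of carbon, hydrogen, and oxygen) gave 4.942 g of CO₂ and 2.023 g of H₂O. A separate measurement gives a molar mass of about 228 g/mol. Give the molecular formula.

mol C = 4.942 g CO₂ ÷ 44.009 g/mol = 0.11230 mol
mol H = 2 × 2.023 g H₂O ÷ 18.015 g/mol = 0.22459 mol
mass O = 4.270 − (1.3488 + 0.22639) = 2.6948 g → mol O = 2.6948 ÷ 15.999 = 0.16844 mol
Divide by the smallest (0.11230 mol): C 1.000, H 2.000, O 1.500
Multiplying each by 2 gives whole numbers: C 2.00, H 4.00, O 3.00
Empirical formula: C2H4O3
Empirical-formula mass = 76.05 g/mol; 228 ÷ 76.05 ≈ 3, so the molecular formula is C6H12O9.

C6H12O9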